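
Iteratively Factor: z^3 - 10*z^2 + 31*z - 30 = (z - 5)*(z^2 - 5*z + 6) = (z - 5)*(z - 3)*(z - 2)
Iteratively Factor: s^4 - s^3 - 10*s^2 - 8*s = (s + 1)*(s^3 - 2*s^2 - 8*s) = (s + 1)*(s + 2)*(s^2 - 4*s) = s*(s + 1)*(s + 2)*(s - 4)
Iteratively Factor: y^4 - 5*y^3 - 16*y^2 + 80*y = (y + 4)*(y^3 - 9*y^2 + 20*y) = (y - 5)*(y + 4)*(y^2 - 4*y) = (y - 5)*(y - 4)*(y + 4)*(y)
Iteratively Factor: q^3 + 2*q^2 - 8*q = (q - 2)*(q^2 + 4*q) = (q - 2)*(q + 4)*(q)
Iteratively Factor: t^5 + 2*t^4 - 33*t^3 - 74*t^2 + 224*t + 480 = (t + 4)*(t^4 - 2*t^3 - 25*t^2 + 26*t + 120) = (t - 3)*(t + 4)*(t^3 + t^2 - 22*t - 40) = (t - 3)*(t + 2)*(t + 4)*(t^2 - t - 20) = (t - 3)*(t + 2)*(t + 4)^2*(t - 5)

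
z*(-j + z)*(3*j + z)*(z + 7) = -3*j^2*z^2 - 21*j^2*z + 2*j*z^3 + 14*j*z^2 + z^4 + 7*z^3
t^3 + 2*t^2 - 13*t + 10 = (t - 2)*(t - 1)*(t + 5)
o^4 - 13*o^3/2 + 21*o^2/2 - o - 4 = (o - 4)*(o - 2)*(o - 1)*(o + 1/2)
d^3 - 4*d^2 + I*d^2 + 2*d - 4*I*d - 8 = (d - 4)*(d - I)*(d + 2*I)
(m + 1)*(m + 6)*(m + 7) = m^3 + 14*m^2 + 55*m + 42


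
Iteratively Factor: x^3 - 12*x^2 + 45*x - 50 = (x - 5)*(x^2 - 7*x + 10) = (x - 5)^2*(x - 2)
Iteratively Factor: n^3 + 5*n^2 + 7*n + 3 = (n + 3)*(n^2 + 2*n + 1) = (n + 1)*(n + 3)*(n + 1)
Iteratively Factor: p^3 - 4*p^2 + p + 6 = (p + 1)*(p^2 - 5*p + 6) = (p - 3)*(p + 1)*(p - 2)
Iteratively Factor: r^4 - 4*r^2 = (r + 2)*(r^3 - 2*r^2) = r*(r + 2)*(r^2 - 2*r) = r^2*(r + 2)*(r - 2)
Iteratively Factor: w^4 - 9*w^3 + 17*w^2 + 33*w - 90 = (w - 3)*(w^3 - 6*w^2 - w + 30) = (w - 5)*(w - 3)*(w^2 - w - 6) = (w - 5)*(w - 3)*(w + 2)*(w - 3)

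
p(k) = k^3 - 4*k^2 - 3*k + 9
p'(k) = 3*k^2 - 8*k - 3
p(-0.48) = 9.41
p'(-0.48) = 1.53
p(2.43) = -7.56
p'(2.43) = -4.73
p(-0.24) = 9.48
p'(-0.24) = -0.91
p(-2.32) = -18.06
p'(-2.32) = 31.71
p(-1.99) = -8.75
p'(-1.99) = 24.80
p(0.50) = 6.62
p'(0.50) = -6.25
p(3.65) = -6.61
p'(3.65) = 7.77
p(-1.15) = 5.64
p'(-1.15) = 10.17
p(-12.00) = -2259.00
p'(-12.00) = 525.00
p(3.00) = -9.00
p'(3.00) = 0.00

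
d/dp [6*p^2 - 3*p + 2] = 12*p - 3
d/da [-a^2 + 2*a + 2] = 2 - 2*a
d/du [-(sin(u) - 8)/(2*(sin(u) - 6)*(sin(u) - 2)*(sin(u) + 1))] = (2*sin(u)^3 - 31*sin(u)^2 + 112*sin(u) - 44)*cos(u)/(2*(sin(u) - 6)^2*(sin(u) - 2)^2*(sin(u) + 1)^2)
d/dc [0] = 0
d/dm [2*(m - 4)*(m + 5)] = 4*m + 2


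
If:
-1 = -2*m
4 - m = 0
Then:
No Solution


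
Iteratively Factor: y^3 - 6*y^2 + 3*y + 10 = (y - 5)*(y^2 - y - 2) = (y - 5)*(y - 2)*(y + 1)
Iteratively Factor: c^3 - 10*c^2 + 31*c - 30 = (c - 5)*(c^2 - 5*c + 6) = (c - 5)*(c - 3)*(c - 2)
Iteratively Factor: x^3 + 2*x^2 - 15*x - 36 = (x - 4)*(x^2 + 6*x + 9) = (x - 4)*(x + 3)*(x + 3)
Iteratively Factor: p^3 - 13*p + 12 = (p - 1)*(p^2 + p - 12) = (p - 1)*(p + 4)*(p - 3)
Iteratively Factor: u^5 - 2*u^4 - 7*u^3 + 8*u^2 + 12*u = (u)*(u^4 - 2*u^3 - 7*u^2 + 8*u + 12) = u*(u - 3)*(u^3 + u^2 - 4*u - 4) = u*(u - 3)*(u + 2)*(u^2 - u - 2) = u*(u - 3)*(u + 1)*(u + 2)*(u - 2)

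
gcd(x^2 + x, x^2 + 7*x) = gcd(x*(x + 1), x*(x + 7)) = x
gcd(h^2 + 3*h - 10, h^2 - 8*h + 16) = 1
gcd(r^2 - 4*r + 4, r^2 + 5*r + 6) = 1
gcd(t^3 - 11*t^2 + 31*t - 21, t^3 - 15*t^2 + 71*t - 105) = t^2 - 10*t + 21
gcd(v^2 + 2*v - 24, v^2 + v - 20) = v - 4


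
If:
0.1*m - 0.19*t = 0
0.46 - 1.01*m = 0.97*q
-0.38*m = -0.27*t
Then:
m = 0.00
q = 0.47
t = 0.00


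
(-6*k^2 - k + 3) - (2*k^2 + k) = -8*k^2 - 2*k + 3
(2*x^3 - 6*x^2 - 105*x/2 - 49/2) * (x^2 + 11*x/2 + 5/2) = 2*x^5 + 5*x^4 - 161*x^3/2 - 1313*x^2/4 - 266*x - 245/4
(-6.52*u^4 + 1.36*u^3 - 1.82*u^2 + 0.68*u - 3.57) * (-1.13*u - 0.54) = 7.3676*u^5 + 1.984*u^4 + 1.3222*u^3 + 0.2144*u^2 + 3.6669*u + 1.9278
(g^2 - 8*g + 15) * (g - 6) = g^3 - 14*g^2 + 63*g - 90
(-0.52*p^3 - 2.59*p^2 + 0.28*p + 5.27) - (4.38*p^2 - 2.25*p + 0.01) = -0.52*p^3 - 6.97*p^2 + 2.53*p + 5.26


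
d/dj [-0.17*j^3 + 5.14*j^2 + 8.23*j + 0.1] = -0.51*j^2 + 10.28*j + 8.23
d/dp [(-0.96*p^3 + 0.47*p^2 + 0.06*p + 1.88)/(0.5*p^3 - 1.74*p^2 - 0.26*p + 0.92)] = (1.4354*p^4 + 0.4392*p^3 - 5.4874*p^2 + 7.4072*p + 0.544)/(0.25*p^6 - 1.74*p^5 + 2.7676*p^4 + 1.8248*p^3 - 3.134*p^2 - 0.4784*p + 0.8464)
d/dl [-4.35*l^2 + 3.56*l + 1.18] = 3.56 - 8.7*l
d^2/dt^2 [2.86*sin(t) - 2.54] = -2.86*sin(t)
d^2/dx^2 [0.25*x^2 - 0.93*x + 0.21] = 0.500000000000000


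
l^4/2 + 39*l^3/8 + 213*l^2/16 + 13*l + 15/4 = (l/2 + 1)*(l + 1/2)*(l + 5/4)*(l + 6)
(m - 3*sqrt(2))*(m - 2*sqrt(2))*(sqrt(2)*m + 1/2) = sqrt(2)*m^3 - 19*m^2/2 + 19*sqrt(2)*m/2 + 6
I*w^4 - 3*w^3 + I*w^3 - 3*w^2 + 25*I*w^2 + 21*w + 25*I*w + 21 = (w + 1)*(w - 3*I)*(w + 7*I)*(I*w + 1)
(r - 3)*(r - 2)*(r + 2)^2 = r^4 - r^3 - 10*r^2 + 4*r + 24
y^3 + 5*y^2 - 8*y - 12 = (y - 2)*(y + 1)*(y + 6)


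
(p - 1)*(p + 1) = p^2 - 1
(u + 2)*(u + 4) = u^2 + 6*u + 8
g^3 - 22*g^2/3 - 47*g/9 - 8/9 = (g - 8)*(g + 1/3)^2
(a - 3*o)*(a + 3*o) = a^2 - 9*o^2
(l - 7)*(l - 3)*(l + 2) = l^3 - 8*l^2 + l + 42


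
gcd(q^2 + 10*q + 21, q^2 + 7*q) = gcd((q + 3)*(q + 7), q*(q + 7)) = q + 7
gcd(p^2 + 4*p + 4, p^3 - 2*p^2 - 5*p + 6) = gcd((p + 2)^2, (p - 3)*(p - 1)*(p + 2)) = p + 2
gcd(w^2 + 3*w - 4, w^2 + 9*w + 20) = w + 4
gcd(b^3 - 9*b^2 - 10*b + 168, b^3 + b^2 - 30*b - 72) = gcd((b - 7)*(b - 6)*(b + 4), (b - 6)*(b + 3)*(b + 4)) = b^2 - 2*b - 24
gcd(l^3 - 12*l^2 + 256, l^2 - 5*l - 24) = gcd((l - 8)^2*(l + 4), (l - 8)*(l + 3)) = l - 8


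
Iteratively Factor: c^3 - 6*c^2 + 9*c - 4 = (c - 1)*(c^2 - 5*c + 4) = (c - 4)*(c - 1)*(c - 1)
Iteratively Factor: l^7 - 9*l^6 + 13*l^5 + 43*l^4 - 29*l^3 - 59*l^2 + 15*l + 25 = (l - 5)*(l^6 - 4*l^5 - 7*l^4 + 8*l^3 + 11*l^2 - 4*l - 5) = (l - 5)*(l - 1)*(l^5 - 3*l^4 - 10*l^3 - 2*l^2 + 9*l + 5) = (l - 5)*(l - 1)^2*(l^4 - 2*l^3 - 12*l^2 - 14*l - 5) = (l - 5)*(l - 1)^2*(l + 1)*(l^3 - 3*l^2 - 9*l - 5) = (l - 5)^2*(l - 1)^2*(l + 1)*(l^2 + 2*l + 1) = (l - 5)^2*(l - 1)^2*(l + 1)^2*(l + 1)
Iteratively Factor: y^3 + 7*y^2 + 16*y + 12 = (y + 2)*(y^2 + 5*y + 6) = (y + 2)^2*(y + 3)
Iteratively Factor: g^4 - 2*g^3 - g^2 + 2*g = (g + 1)*(g^3 - 3*g^2 + 2*g) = (g - 2)*(g + 1)*(g^2 - g) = (g - 2)*(g - 1)*(g + 1)*(g)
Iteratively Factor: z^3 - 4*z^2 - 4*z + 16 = (z - 4)*(z^2 - 4) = (z - 4)*(z + 2)*(z - 2)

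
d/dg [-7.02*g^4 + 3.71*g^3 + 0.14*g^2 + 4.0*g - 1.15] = -28.08*g^3 + 11.13*g^2 + 0.28*g + 4.0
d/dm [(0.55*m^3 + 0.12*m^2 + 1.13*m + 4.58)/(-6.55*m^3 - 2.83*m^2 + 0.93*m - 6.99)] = (-1.77635683940025e-15*m^5 - 0.7705*m^4 + 15.826*m^3 + 81.773*m^2 + 24.2452*m - 12.1581)/(42.9025*m^6 + 37.073*m^5 - 4.1741*m^4 + 86.3052*m^3 + 40.4283*m^2 - 13.0014*m + 48.8601)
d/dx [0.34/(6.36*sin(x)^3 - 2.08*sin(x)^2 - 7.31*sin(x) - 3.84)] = (-6.4872*sin(x)^2 + 1.4144*sin(x) + 2.4854)*cos(x)/(-6.36*sin(x)^3 + 2.08*sin(x)^2 + 7.31*sin(x) + 3.84)^2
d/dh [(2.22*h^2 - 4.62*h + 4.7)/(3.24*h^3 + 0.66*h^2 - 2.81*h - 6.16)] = (-7.1928*h^4 + 29.9376*h^3 - 48.873*h^2 - 33.5544*h + 41.6662)/(10.4976*h^6 + 4.2768*h^5 - 17.7732*h^4 - 43.626*h^3 - 0.235099999999999*h^2 + 34.6192*h + 37.9456)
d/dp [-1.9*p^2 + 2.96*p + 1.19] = 2.96 - 3.8*p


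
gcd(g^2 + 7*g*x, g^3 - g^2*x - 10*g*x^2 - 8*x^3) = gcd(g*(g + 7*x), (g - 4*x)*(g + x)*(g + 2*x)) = 1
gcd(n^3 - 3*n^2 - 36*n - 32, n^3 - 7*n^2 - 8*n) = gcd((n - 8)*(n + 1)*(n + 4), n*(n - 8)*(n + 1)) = n^2 - 7*n - 8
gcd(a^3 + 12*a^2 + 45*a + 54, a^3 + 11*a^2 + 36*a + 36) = a^2 + 9*a + 18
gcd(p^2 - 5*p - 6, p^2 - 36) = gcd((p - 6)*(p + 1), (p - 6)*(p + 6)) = p - 6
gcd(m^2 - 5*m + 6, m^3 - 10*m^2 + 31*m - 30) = m^2 - 5*m + 6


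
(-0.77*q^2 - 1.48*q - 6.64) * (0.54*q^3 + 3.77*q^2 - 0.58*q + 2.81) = -0.4158*q^5 - 3.7021*q^4 - 8.7186*q^3 - 26.3381*q^2 - 0.307600000000001*q - 18.6584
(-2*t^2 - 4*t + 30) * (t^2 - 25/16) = -2*t^4 - 4*t^3 + 265*t^2/8 + 25*t/4 - 375/8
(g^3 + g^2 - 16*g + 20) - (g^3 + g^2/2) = g^2/2 - 16*g + 20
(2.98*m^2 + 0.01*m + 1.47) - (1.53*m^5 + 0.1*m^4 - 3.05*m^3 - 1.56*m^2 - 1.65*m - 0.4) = -1.53*m^5 - 0.1*m^4 + 3.05*m^3 + 4.54*m^2 + 1.66*m + 1.87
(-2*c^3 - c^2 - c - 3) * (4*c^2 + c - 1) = -8*c^5 - 6*c^4 - 3*c^3 - 12*c^2 - 2*c + 3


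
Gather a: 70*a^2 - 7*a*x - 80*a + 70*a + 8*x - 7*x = 70*a^2 + a*(-7*x - 10) + x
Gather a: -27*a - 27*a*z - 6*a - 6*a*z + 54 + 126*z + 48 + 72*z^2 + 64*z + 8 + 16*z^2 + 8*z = a*(-33*z - 33) + 88*z^2 + 198*z + 110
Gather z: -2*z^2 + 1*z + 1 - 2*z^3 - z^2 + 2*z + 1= -2*z^3 - 3*z^2 + 3*z + 2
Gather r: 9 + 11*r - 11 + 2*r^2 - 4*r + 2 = 2*r^2 + 7*r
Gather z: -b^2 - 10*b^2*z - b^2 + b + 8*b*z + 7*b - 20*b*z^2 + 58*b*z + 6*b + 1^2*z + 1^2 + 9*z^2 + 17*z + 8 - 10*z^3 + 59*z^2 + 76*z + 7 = -2*b^2 + 14*b - 10*z^3 + z^2*(68 - 20*b) + z*(-10*b^2 + 66*b + 94) + 16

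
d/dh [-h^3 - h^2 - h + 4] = -3*h^2 - 2*h - 1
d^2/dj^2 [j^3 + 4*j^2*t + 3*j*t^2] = 6*j + 8*t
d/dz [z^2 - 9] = 2*z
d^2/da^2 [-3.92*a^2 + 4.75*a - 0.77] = -7.84000000000000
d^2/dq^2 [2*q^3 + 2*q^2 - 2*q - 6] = 12*q + 4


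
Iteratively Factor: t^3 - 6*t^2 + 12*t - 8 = (t - 2)*(t^2 - 4*t + 4) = (t - 2)^2*(t - 2)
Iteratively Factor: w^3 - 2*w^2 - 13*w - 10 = (w + 2)*(w^2 - 4*w - 5) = (w - 5)*(w + 2)*(w + 1)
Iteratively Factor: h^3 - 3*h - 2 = (h - 2)*(h^2 + 2*h + 1) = (h - 2)*(h + 1)*(h + 1)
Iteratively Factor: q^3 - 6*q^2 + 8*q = (q - 4)*(q^2 - 2*q) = q*(q - 4)*(q - 2)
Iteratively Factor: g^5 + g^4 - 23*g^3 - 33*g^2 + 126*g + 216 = (g - 4)*(g^4 + 5*g^3 - 3*g^2 - 45*g - 54) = (g - 4)*(g + 3)*(g^3 + 2*g^2 - 9*g - 18) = (g - 4)*(g + 2)*(g + 3)*(g^2 - 9) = (g - 4)*(g + 2)*(g + 3)^2*(g - 3)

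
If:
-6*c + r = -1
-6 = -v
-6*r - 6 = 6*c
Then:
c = 0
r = -1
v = 6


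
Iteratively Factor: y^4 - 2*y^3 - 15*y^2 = (y)*(y^3 - 2*y^2 - 15*y) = y^2*(y^2 - 2*y - 15) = y^2*(y - 5)*(y + 3)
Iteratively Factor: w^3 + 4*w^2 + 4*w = (w + 2)*(w^2 + 2*w) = (w + 2)^2*(w)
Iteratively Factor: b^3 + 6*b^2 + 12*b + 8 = (b + 2)*(b^2 + 4*b + 4) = (b + 2)^2*(b + 2)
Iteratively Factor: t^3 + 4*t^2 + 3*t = (t + 1)*(t^2 + 3*t) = t*(t + 1)*(t + 3)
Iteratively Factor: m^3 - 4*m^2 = (m - 4)*(m^2) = m*(m - 4)*(m)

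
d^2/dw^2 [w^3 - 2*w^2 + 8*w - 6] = 6*w - 4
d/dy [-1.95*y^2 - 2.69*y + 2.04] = -3.9*y - 2.69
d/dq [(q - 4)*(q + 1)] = 2*q - 3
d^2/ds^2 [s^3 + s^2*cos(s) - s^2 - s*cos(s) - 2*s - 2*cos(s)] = -s^2*cos(s) - 4*s*sin(s) + s*cos(s) + 6*s + 2*sin(s) + 4*cos(s) - 2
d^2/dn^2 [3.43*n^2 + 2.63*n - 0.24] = 6.86000000000000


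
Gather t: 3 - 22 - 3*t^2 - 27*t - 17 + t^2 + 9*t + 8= -2*t^2 - 18*t - 28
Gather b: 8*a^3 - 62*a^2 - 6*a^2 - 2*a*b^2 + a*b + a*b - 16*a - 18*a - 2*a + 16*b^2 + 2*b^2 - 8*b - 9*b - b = 8*a^3 - 68*a^2 - 36*a + b^2*(18 - 2*a) + b*(2*a - 18)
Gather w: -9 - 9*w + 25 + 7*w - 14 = 2 - 2*w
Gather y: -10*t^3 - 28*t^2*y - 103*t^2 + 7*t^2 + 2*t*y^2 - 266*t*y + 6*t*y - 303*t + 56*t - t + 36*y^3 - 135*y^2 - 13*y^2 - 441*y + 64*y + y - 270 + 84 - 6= -10*t^3 - 96*t^2 - 248*t + 36*y^3 + y^2*(2*t - 148) + y*(-28*t^2 - 260*t - 376) - 192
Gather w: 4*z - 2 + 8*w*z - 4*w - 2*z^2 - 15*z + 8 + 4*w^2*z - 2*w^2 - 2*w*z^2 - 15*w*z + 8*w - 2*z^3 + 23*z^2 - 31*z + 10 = w^2*(4*z - 2) + w*(-2*z^2 - 7*z + 4) - 2*z^3 + 21*z^2 - 42*z + 16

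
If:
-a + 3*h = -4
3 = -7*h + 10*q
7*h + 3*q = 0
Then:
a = 337/91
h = -9/91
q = 3/13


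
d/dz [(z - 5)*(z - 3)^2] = (z - 3)*(3*z - 13)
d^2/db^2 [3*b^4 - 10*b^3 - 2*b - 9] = 12*b*(3*b - 5)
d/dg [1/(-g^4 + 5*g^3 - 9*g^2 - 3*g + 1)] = (4*g^3 - 15*g^2 + 18*g + 3)/(g^4 - 5*g^3 + 9*g^2 + 3*g - 1)^2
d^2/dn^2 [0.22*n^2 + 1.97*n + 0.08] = 0.440000000000000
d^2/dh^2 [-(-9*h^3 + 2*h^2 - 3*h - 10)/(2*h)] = 9 + 10/h^3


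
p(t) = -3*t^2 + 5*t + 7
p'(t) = 5 - 6*t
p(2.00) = 5.00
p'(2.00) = -7.00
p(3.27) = -8.73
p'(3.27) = -14.62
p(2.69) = -1.26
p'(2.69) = -11.14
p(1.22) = 8.63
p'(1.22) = -2.32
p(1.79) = 6.34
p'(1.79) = -5.74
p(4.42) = -29.51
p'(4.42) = -21.52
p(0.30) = 8.23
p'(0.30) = 3.20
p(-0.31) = 5.16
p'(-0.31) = 6.86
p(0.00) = 7.00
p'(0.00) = 5.00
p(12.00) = -365.00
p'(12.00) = -67.00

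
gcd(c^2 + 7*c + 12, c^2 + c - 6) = c + 3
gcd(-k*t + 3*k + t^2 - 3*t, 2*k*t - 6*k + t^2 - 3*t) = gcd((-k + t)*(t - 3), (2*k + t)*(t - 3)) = t - 3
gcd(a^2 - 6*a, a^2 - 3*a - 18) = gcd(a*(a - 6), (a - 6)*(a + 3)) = a - 6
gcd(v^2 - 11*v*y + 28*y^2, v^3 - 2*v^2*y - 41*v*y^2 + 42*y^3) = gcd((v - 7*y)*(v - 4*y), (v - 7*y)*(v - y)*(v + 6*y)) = -v + 7*y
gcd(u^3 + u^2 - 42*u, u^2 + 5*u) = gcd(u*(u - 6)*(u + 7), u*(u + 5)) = u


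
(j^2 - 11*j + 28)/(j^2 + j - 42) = (j^2 - 11*j + 28)/(j^2 + j - 42)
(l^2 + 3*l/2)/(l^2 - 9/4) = 2*l/(2*l - 3)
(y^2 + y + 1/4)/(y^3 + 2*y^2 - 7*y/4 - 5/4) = (2*y + 1)/(2*y^2 + 3*y - 5)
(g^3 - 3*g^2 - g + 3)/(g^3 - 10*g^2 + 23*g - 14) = (g^2 - 2*g - 3)/(g^2 - 9*g + 14)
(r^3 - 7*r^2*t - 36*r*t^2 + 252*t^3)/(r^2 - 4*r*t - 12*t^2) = (r^2 - r*t - 42*t^2)/(r + 2*t)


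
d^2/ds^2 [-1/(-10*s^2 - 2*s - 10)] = (-25*s^2 - 5*s + (10*s + 1)^2 - 25)/(5*s^2 + s + 5)^3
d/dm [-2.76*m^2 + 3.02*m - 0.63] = 3.02 - 5.52*m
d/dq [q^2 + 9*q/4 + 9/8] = 2*q + 9/4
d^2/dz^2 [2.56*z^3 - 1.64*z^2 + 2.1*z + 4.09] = 15.36*z - 3.28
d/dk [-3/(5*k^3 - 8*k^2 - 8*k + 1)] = 3*(15*k^2 - 16*k - 8)/(5*k^3 - 8*k^2 - 8*k + 1)^2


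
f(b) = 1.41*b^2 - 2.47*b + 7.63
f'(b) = 2.82*b - 2.47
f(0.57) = 6.68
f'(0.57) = -0.86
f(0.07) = 7.46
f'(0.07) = -2.27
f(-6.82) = 90.06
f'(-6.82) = -21.70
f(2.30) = 9.41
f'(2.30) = 4.02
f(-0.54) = 9.37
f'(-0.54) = -3.99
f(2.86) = 12.10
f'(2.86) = 5.60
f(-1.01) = 11.56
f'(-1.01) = -5.32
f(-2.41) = 21.77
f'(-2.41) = -9.27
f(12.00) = 181.03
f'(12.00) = 31.37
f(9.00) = 99.61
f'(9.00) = 22.91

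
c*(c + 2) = c^2 + 2*c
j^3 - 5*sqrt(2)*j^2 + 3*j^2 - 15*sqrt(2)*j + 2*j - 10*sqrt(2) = (j + 1)*(j + 2)*(j - 5*sqrt(2))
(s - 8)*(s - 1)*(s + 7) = s^3 - 2*s^2 - 55*s + 56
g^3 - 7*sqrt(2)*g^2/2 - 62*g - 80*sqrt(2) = (g - 8*sqrt(2))*(g + 2*sqrt(2))*(g + 5*sqrt(2)/2)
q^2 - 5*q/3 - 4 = (q - 3)*(q + 4/3)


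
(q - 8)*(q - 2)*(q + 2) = q^3 - 8*q^2 - 4*q + 32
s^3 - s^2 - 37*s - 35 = (s - 7)*(s + 1)*(s + 5)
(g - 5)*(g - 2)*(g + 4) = g^3 - 3*g^2 - 18*g + 40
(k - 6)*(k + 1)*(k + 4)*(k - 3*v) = k^4 - 3*k^3*v - k^3 + 3*k^2*v - 26*k^2 + 78*k*v - 24*k + 72*v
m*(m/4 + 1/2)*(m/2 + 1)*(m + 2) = m^4/8 + 3*m^3/4 + 3*m^2/2 + m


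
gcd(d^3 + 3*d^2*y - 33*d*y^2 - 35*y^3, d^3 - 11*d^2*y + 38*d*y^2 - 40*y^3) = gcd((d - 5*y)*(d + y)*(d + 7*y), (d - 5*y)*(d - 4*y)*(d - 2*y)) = -d + 5*y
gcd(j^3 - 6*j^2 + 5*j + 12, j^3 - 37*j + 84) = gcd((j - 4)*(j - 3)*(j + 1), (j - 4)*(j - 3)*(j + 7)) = j^2 - 7*j + 12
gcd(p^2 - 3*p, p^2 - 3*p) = p^2 - 3*p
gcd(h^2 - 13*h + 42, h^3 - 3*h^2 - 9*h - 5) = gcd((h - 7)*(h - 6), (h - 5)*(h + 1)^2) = 1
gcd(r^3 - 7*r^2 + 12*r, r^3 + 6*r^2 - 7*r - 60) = r - 3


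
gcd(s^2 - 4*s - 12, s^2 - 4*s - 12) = s^2 - 4*s - 12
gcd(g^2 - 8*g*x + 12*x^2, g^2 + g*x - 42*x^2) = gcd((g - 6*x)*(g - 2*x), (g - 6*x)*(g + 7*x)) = -g + 6*x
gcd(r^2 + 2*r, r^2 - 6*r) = r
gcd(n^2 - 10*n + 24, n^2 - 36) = n - 6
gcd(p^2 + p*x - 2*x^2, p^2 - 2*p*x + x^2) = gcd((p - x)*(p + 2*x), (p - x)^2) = -p + x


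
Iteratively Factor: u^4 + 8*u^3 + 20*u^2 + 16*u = (u + 4)*(u^3 + 4*u^2 + 4*u) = u*(u + 4)*(u^2 + 4*u + 4) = u*(u + 2)*(u + 4)*(u + 2)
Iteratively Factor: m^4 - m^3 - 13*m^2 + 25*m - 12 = (m + 4)*(m^3 - 5*m^2 + 7*m - 3) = (m - 3)*(m + 4)*(m^2 - 2*m + 1) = (m - 3)*(m - 1)*(m + 4)*(m - 1)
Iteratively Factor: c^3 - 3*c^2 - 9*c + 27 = (c - 3)*(c^2 - 9) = (c - 3)*(c + 3)*(c - 3)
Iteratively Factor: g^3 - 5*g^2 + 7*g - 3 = (g - 1)*(g^2 - 4*g + 3) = (g - 3)*(g - 1)*(g - 1)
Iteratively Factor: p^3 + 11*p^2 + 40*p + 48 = (p + 4)*(p^2 + 7*p + 12) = (p + 3)*(p + 4)*(p + 4)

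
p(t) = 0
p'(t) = 0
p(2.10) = 0.00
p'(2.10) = 0.00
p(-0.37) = 0.00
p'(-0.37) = 0.00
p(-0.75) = 0.00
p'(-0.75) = 0.00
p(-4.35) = 0.00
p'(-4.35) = 0.00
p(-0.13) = 0.00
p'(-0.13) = 0.00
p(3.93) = 0.00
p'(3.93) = 0.00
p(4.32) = 0.00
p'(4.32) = 0.00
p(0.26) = 0.00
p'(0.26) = 0.00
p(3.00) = 0.00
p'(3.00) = 0.00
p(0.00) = 0.00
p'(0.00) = 0.00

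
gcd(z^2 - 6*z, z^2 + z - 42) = z - 6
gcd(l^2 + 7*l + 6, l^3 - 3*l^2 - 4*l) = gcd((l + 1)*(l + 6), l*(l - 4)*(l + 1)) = l + 1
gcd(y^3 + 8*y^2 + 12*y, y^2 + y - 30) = y + 6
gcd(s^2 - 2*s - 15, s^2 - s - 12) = s + 3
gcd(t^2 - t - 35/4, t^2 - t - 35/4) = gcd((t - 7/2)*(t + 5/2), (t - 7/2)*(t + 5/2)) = t^2 - t - 35/4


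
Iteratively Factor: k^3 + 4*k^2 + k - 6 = (k + 2)*(k^2 + 2*k - 3) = (k + 2)*(k + 3)*(k - 1)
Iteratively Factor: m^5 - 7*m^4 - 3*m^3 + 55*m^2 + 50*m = (m)*(m^4 - 7*m^3 - 3*m^2 + 55*m + 50) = m*(m - 5)*(m^3 - 2*m^2 - 13*m - 10) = m*(m - 5)*(m + 1)*(m^2 - 3*m - 10) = m*(m - 5)*(m + 1)*(m + 2)*(m - 5)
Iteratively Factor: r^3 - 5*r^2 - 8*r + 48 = (r - 4)*(r^2 - r - 12) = (r - 4)^2*(r + 3)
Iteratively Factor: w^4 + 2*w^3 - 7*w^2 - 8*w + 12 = (w - 1)*(w^3 + 3*w^2 - 4*w - 12) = (w - 2)*(w - 1)*(w^2 + 5*w + 6) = (w - 2)*(w - 1)*(w + 3)*(w + 2)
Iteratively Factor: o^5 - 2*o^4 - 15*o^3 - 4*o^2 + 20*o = (o)*(o^4 - 2*o^3 - 15*o^2 - 4*o + 20) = o*(o - 1)*(o^3 - o^2 - 16*o - 20) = o*(o - 1)*(o + 2)*(o^2 - 3*o - 10) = o*(o - 1)*(o + 2)^2*(o - 5)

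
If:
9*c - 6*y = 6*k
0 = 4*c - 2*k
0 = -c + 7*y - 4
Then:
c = -8/9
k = -16/9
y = 4/9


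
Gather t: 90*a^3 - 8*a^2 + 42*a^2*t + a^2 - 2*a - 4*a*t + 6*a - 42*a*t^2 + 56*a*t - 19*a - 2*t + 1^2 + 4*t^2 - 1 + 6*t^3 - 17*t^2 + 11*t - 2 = 90*a^3 - 7*a^2 - 15*a + 6*t^3 + t^2*(-42*a - 13) + t*(42*a^2 + 52*a + 9) - 2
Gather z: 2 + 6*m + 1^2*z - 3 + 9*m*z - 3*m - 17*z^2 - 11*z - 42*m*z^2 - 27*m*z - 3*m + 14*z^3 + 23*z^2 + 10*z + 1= -18*m*z + 14*z^3 + z^2*(6 - 42*m)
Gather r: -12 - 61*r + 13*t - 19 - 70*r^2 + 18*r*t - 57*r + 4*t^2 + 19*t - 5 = -70*r^2 + r*(18*t - 118) + 4*t^2 + 32*t - 36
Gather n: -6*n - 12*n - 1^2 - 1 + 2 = -18*n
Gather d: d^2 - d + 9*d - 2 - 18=d^2 + 8*d - 20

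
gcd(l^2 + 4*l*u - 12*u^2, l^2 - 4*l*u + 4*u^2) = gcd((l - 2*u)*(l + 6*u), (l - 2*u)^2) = -l + 2*u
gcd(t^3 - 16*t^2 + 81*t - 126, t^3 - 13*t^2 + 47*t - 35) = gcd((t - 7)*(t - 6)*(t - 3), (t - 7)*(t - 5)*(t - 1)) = t - 7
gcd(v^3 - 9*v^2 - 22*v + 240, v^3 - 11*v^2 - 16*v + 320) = v^2 - 3*v - 40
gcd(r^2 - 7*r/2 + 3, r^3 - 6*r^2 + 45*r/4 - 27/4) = r - 3/2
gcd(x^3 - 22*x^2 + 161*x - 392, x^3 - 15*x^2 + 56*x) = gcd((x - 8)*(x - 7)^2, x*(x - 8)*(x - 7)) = x^2 - 15*x + 56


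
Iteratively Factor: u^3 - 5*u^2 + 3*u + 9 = (u - 3)*(u^2 - 2*u - 3) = (u - 3)^2*(u + 1)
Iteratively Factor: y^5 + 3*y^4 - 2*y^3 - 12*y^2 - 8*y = (y + 2)*(y^4 + y^3 - 4*y^2 - 4*y) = (y + 2)^2*(y^3 - y^2 - 2*y) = y*(y + 2)^2*(y^2 - y - 2) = y*(y + 1)*(y + 2)^2*(y - 2)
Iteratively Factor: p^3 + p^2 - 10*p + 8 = (p - 1)*(p^2 + 2*p - 8) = (p - 1)*(p + 4)*(p - 2)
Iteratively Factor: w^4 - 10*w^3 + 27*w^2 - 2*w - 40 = (w - 5)*(w^3 - 5*w^2 + 2*w + 8) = (w - 5)*(w - 4)*(w^2 - w - 2) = (w - 5)*(w - 4)*(w + 1)*(w - 2)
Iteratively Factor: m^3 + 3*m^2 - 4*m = (m)*(m^2 + 3*m - 4) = m*(m - 1)*(m + 4)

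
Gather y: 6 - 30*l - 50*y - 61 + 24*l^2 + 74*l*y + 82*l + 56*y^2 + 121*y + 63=24*l^2 + 52*l + 56*y^2 + y*(74*l + 71) + 8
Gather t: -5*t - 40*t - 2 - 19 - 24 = -45*t - 45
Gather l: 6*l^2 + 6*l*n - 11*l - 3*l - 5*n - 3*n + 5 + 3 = 6*l^2 + l*(6*n - 14) - 8*n + 8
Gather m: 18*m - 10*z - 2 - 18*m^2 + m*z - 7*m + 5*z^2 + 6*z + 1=-18*m^2 + m*(z + 11) + 5*z^2 - 4*z - 1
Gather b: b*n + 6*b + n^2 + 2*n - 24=b*(n + 6) + n^2 + 2*n - 24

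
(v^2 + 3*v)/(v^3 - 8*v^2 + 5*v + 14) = v*(v + 3)/(v^3 - 8*v^2 + 5*v + 14)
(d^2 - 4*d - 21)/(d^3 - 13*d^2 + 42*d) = (d + 3)/(d*(d - 6))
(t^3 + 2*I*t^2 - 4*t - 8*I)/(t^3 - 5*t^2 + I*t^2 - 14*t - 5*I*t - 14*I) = (t^2 + 2*t*(-1 + I) - 4*I)/(t^2 + t*(-7 + I) - 7*I)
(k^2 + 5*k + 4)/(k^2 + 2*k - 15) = (k^2 + 5*k + 4)/(k^2 + 2*k - 15)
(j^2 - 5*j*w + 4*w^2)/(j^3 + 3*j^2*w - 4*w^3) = (j - 4*w)/(j^2 + 4*j*w + 4*w^2)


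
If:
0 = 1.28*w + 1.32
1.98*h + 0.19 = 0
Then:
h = -0.10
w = -1.03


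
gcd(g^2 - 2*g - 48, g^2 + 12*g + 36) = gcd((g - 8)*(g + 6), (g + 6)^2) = g + 6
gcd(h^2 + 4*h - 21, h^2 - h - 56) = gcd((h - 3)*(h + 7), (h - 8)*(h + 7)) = h + 7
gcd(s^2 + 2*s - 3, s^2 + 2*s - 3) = s^2 + 2*s - 3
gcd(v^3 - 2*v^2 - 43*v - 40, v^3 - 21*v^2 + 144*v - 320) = v - 8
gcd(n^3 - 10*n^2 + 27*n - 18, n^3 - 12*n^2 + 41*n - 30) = n^2 - 7*n + 6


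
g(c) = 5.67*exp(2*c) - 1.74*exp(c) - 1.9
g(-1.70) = -2.03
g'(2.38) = 1305.10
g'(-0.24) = 5.65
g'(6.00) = 1844937.37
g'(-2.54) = -0.07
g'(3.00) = 4539.93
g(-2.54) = -2.00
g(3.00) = 2250.59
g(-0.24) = 0.24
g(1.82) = 203.34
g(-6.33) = -1.90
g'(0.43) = 24.12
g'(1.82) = 421.22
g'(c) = 11.34*exp(2*c) - 1.74*exp(c)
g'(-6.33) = -0.00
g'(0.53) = 29.78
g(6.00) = 922115.80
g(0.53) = 11.51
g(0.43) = 8.82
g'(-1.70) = 0.06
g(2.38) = 641.25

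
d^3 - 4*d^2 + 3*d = d*(d - 3)*(d - 1)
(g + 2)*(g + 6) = g^2 + 8*g + 12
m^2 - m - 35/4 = (m - 7/2)*(m + 5/2)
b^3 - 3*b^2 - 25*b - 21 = (b - 7)*(b + 1)*(b + 3)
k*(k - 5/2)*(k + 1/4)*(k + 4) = k^4 + 7*k^3/4 - 77*k^2/8 - 5*k/2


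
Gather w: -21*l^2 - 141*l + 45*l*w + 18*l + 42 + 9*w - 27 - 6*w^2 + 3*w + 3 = -21*l^2 - 123*l - 6*w^2 + w*(45*l + 12) + 18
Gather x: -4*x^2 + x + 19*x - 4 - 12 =-4*x^2 + 20*x - 16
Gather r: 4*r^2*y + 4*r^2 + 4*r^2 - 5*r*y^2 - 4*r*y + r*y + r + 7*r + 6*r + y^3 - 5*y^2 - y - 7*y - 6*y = r^2*(4*y + 8) + r*(-5*y^2 - 3*y + 14) + y^3 - 5*y^2 - 14*y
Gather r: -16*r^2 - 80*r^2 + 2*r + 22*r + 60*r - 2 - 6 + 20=-96*r^2 + 84*r + 12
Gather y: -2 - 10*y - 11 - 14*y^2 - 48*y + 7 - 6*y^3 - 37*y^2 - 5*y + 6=-6*y^3 - 51*y^2 - 63*y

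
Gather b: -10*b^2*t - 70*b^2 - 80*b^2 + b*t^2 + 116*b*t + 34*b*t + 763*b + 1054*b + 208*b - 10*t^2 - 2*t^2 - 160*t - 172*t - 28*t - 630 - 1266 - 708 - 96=b^2*(-10*t - 150) + b*(t^2 + 150*t + 2025) - 12*t^2 - 360*t - 2700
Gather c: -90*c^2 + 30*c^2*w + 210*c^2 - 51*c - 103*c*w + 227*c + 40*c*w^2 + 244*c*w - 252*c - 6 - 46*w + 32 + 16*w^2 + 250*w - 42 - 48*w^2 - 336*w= c^2*(30*w + 120) + c*(40*w^2 + 141*w - 76) - 32*w^2 - 132*w - 16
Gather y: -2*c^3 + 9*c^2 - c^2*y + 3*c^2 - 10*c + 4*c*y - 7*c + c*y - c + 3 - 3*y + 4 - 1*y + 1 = -2*c^3 + 12*c^2 - 18*c + y*(-c^2 + 5*c - 4) + 8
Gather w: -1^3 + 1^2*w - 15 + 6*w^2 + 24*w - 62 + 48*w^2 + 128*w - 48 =54*w^2 + 153*w - 126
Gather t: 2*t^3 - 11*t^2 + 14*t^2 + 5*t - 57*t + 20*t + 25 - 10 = 2*t^3 + 3*t^2 - 32*t + 15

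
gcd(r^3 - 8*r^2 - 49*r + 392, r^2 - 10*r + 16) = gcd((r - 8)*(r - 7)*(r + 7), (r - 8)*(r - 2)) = r - 8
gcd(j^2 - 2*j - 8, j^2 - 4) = j + 2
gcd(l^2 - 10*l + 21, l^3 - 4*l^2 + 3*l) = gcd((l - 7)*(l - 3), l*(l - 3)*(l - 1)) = l - 3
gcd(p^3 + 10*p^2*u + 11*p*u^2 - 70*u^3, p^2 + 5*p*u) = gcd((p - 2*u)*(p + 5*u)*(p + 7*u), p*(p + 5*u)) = p + 5*u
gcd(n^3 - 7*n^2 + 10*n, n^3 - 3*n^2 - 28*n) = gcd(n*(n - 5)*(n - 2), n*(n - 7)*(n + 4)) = n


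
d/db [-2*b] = -2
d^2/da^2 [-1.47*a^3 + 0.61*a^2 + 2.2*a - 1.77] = 1.22 - 8.82*a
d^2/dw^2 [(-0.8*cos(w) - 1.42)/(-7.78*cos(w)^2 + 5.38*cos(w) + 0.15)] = (-0.0377080170470721*cos(w)^5 - 0.293802644904809*cos(w)^4 + 0.209907153763897*cos(w)^3 + 0.364924853957897*cos(w)^2 - 0.272465993402533*cos(w) + 0.0655883100412502)/(0.366710465782776*cos(w)^6 - 0.760759243924679*cos(w)^5 + 0.504866969500324*cos(w)^4 - 0.0919286573679621*cos(w)^3 - 0.00973393900064878*cos(w)^2 - 0.000282794241848558*cos(w) - 2.62819927365765e-6)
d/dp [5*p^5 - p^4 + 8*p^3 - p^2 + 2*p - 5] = 25*p^4 - 4*p^3 + 24*p^2 - 2*p + 2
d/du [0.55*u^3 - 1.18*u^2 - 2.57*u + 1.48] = 1.65*u^2 - 2.36*u - 2.57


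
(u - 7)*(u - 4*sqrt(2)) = u^2 - 7*u - 4*sqrt(2)*u + 28*sqrt(2)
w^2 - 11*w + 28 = (w - 7)*(w - 4)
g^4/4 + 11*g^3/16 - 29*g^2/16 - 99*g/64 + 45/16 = (g/4 + 1)*(g - 3/2)*(g - 5/4)*(g + 3/2)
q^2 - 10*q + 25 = (q - 5)^2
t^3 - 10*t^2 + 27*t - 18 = (t - 6)*(t - 3)*(t - 1)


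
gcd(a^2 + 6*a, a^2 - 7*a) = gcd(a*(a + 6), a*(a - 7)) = a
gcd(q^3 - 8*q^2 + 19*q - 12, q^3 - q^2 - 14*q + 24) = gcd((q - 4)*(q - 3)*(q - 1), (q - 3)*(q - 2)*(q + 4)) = q - 3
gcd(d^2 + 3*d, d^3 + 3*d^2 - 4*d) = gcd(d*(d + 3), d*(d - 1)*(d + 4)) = d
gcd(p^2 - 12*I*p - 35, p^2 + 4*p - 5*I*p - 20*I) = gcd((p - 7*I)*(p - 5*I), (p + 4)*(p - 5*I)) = p - 5*I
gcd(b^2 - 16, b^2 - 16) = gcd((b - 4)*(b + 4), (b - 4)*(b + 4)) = b^2 - 16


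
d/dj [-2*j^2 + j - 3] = 1 - 4*j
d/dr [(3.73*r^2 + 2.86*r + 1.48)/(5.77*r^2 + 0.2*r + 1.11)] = (-15.7562*r^2 - 8.7986*r + 2.8786)/(33.2929*r^4 + 2.308*r^3 + 12.8494*r^2 + 0.444*r + 1.2321)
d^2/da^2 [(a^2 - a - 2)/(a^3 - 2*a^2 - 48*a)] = 2*(a^6 - 3*a^5 + 138*a^4 - 116*a^3 + 264*a^2 - 576*a - 4608)/(a^3*(a^6 - 6*a^5 - 132*a^4 + 568*a^3 + 6336*a^2 - 13824*a - 110592))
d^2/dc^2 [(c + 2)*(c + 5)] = 2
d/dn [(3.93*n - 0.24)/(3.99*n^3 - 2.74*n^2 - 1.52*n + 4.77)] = (-31.3614*n^3 + 13.641*n^2 - 1.3152*n + 18.3813)/(15.9201*n^6 - 21.8652*n^5 - 4.622*n^4 + 46.3942*n^3 - 23.8292*n^2 - 14.5008*n + 22.7529)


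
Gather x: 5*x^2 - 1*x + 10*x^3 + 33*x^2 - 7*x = 10*x^3 + 38*x^2 - 8*x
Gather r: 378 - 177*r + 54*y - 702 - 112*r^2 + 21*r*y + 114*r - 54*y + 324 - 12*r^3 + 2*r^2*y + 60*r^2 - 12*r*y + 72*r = -12*r^3 + r^2*(2*y - 52) + r*(9*y + 9)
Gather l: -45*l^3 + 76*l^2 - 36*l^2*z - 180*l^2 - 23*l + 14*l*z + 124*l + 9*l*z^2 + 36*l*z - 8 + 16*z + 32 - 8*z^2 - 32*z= -45*l^3 + l^2*(-36*z - 104) + l*(9*z^2 + 50*z + 101) - 8*z^2 - 16*z + 24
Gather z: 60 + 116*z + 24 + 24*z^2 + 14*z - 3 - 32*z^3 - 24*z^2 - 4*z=-32*z^3 + 126*z + 81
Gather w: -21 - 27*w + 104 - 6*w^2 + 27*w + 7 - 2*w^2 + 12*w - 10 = -8*w^2 + 12*w + 80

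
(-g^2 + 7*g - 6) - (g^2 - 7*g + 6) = -2*g^2 + 14*g - 12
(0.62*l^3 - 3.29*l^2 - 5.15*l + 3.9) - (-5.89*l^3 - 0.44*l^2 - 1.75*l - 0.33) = 6.51*l^3 - 2.85*l^2 - 3.4*l + 4.23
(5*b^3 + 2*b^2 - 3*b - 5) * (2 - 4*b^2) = -20*b^5 - 8*b^4 + 22*b^3 + 24*b^2 - 6*b - 10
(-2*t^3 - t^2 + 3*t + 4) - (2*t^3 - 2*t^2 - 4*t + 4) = -4*t^3 + t^2 + 7*t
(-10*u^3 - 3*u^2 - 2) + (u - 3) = -10*u^3 - 3*u^2 + u - 5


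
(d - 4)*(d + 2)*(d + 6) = d^3 + 4*d^2 - 20*d - 48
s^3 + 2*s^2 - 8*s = s*(s - 2)*(s + 4)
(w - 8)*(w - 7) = w^2 - 15*w + 56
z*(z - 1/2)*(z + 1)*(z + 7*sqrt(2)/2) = z^4 + z^3/2 + 7*sqrt(2)*z^3/2 - z^2/2 + 7*sqrt(2)*z^2/4 - 7*sqrt(2)*z/4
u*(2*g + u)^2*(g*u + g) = 4*g^3*u^2 + 4*g^3*u + 4*g^2*u^3 + 4*g^2*u^2 + g*u^4 + g*u^3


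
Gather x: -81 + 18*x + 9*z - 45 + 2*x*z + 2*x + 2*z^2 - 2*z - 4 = x*(2*z + 20) + 2*z^2 + 7*z - 130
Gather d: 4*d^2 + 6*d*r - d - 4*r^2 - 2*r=4*d^2 + d*(6*r - 1) - 4*r^2 - 2*r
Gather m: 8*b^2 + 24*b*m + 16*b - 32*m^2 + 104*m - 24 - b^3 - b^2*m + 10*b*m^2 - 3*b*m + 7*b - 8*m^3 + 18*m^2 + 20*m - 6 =-b^3 + 8*b^2 + 23*b - 8*m^3 + m^2*(10*b - 14) + m*(-b^2 + 21*b + 124) - 30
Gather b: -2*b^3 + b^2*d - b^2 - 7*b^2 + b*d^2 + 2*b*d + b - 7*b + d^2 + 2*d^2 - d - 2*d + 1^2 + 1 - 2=-2*b^3 + b^2*(d - 8) + b*(d^2 + 2*d - 6) + 3*d^2 - 3*d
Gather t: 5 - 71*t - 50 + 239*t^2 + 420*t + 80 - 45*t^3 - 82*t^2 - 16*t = -45*t^3 + 157*t^2 + 333*t + 35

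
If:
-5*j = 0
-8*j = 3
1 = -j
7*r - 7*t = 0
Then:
No Solution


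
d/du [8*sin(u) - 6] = 8*cos(u)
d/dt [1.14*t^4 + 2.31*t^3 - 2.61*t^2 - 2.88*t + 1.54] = 4.56*t^3 + 6.93*t^2 - 5.22*t - 2.88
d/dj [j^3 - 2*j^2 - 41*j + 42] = 3*j^2 - 4*j - 41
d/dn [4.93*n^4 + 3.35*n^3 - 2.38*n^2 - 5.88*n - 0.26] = 19.72*n^3 + 10.05*n^2 - 4.76*n - 5.88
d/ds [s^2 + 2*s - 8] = 2*s + 2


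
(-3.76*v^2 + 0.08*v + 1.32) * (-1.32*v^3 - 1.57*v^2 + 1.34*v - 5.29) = 4.9632*v^5 + 5.7976*v^4 - 6.9064*v^3 + 17.9252*v^2 + 1.3456*v - 6.9828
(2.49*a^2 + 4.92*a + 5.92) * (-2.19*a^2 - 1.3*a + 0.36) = -5.4531*a^4 - 14.0118*a^3 - 18.4644*a^2 - 5.9248*a + 2.1312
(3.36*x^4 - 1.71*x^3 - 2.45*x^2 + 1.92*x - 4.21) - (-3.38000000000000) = 3.36*x^4 - 1.71*x^3 - 2.45*x^2 + 1.92*x - 0.83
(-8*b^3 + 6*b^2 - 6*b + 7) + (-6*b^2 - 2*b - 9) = -8*b^3 - 8*b - 2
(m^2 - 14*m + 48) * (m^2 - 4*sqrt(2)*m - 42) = m^4 - 14*m^3 - 4*sqrt(2)*m^3 + 6*m^2 + 56*sqrt(2)*m^2 - 192*sqrt(2)*m + 588*m - 2016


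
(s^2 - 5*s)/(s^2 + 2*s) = (s - 5)/(s + 2)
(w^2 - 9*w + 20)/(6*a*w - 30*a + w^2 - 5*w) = (w - 4)/(6*a + w)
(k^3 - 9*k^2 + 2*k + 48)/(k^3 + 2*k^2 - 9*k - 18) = (k - 8)/(k + 3)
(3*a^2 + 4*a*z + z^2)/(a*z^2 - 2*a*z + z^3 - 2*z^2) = (3*a + z)/(z*(z - 2))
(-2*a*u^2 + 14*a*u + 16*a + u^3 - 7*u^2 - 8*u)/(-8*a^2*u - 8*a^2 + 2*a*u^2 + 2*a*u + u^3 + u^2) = (u - 8)/(4*a + u)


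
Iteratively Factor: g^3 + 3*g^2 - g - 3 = (g + 3)*(g^2 - 1) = (g + 1)*(g + 3)*(g - 1)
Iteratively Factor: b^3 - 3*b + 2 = (b + 2)*(b^2 - 2*b + 1) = (b - 1)*(b + 2)*(b - 1)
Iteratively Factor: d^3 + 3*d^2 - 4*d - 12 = (d - 2)*(d^2 + 5*d + 6) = (d - 2)*(d + 2)*(d + 3)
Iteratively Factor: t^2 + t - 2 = (t + 2)*(t - 1)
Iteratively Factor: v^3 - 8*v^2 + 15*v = (v - 5)*(v^2 - 3*v) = (v - 5)*(v - 3)*(v)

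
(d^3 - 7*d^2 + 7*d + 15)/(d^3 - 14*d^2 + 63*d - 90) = (d + 1)/(d - 6)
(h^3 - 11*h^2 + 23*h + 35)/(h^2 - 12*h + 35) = h + 1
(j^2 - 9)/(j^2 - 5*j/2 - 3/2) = 2*(j + 3)/(2*j + 1)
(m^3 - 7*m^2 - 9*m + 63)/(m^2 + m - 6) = (m^2 - 10*m + 21)/(m - 2)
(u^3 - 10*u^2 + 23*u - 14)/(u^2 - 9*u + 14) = u - 1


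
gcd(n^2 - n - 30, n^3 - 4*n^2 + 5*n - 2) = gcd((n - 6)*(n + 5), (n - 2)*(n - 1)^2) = 1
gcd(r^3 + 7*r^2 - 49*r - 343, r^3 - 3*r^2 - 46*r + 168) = r + 7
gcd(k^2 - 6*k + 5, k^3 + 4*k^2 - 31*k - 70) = k - 5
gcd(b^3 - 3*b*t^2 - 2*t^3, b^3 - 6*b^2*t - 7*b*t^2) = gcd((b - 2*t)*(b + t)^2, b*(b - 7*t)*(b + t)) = b + t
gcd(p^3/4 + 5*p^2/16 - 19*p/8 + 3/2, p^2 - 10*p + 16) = p - 2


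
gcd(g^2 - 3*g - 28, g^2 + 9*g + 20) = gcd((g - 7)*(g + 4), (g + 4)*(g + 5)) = g + 4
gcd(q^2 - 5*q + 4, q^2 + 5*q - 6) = q - 1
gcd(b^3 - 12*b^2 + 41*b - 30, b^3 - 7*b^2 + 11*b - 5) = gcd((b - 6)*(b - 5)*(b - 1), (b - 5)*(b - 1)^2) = b^2 - 6*b + 5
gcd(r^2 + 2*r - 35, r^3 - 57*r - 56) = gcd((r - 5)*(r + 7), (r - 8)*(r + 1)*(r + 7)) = r + 7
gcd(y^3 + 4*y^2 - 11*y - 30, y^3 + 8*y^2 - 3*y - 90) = y^2 + 2*y - 15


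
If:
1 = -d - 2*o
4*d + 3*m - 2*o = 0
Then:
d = -2*o - 1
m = 10*o/3 + 4/3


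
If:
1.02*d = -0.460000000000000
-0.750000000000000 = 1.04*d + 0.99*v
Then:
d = -0.45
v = -0.28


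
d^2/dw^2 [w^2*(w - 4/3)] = 6*w - 8/3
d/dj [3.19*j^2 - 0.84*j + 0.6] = 6.38*j - 0.84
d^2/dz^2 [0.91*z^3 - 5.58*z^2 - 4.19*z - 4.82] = 5.46*z - 11.16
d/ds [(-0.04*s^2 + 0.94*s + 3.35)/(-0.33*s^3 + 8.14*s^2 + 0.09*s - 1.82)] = (-0.0132*s^4 + 0.6204*s^3 - 4.3387*s^2 - 54.3924*s - 2.0123)/(0.1089*s^6 - 5.3724*s^5 + 66.2002*s^4 + 2.6664*s^3 - 29.6215*s^2 - 0.3276*s + 3.3124)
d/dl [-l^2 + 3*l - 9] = 3 - 2*l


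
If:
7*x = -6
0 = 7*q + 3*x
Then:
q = 18/49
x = -6/7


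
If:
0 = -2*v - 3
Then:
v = -3/2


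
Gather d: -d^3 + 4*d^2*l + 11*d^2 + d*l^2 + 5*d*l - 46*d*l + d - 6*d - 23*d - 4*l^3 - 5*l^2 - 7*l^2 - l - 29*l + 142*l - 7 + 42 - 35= -d^3 + d^2*(4*l + 11) + d*(l^2 - 41*l - 28) - 4*l^3 - 12*l^2 + 112*l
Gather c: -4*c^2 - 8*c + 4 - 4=-4*c^2 - 8*c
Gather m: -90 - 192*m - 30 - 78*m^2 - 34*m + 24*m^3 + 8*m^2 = 24*m^3 - 70*m^2 - 226*m - 120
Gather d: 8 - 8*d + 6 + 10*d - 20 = 2*d - 6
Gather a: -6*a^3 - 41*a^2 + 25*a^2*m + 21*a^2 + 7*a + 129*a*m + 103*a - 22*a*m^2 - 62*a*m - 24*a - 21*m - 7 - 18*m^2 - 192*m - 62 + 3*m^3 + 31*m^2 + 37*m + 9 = -6*a^3 + a^2*(25*m - 20) + a*(-22*m^2 + 67*m + 86) + 3*m^3 + 13*m^2 - 176*m - 60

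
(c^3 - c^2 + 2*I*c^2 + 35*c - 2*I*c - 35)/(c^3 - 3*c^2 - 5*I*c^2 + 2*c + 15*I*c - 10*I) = (c + 7*I)/(c - 2)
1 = 1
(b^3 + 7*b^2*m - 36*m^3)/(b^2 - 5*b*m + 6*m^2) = (b^2 + 9*b*m + 18*m^2)/(b - 3*m)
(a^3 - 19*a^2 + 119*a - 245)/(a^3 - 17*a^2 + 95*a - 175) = (a - 7)/(a - 5)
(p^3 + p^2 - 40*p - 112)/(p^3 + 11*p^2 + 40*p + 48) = (p - 7)/(p + 3)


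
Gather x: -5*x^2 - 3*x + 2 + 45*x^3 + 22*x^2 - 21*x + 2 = 45*x^3 + 17*x^2 - 24*x + 4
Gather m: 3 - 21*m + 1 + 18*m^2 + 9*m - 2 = 18*m^2 - 12*m + 2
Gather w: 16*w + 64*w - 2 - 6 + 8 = 80*w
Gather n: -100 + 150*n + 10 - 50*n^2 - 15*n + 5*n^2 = -45*n^2 + 135*n - 90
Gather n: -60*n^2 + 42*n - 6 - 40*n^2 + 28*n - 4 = -100*n^2 + 70*n - 10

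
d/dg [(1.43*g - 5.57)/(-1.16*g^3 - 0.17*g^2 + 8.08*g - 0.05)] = (3.3176*g^3 - 19.1405*g^2 - 1.8938*g + 44.9341)/(1.3456*g^6 + 0.3944*g^5 - 18.7167*g^4 - 2.6312*g^3 + 65.3034*g^2 - 0.808*g + 0.0025)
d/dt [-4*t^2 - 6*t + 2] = -8*t - 6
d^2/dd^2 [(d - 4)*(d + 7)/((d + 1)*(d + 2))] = 60*(-3*d^2 - 9*d - 7)/(d^6 + 9*d^5 + 33*d^4 + 63*d^3 + 66*d^2 + 36*d + 8)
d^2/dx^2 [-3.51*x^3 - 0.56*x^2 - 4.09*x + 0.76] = -21.06*x - 1.12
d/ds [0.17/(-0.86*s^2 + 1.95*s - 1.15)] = (0.2924*s - 0.3315)/(0.86*s^2 - 1.95*s + 1.15)^2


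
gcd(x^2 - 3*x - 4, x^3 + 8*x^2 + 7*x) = x + 1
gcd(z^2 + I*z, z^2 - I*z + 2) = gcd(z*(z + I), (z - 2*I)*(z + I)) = z + I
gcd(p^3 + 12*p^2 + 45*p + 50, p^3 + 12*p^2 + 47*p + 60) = p + 5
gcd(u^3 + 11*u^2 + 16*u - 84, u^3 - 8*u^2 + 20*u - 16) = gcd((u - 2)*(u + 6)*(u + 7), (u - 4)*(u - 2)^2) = u - 2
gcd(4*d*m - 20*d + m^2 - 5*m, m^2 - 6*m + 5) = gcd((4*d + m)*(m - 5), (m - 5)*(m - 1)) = m - 5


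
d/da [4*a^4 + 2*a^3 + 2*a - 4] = 16*a^3 + 6*a^2 + 2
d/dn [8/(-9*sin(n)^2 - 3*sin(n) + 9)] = 8*(6*sin(n) + 1)*cos(n)/(3*(sin(n) - 3*cos(n)^2)^2)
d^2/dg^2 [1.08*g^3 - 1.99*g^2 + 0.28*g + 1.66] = 6.48*g - 3.98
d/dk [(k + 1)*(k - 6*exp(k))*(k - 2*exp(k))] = -8*k^2*exp(k) + 3*k^2 + 24*k*exp(2*k) - 24*k*exp(k) + 2*k + 36*exp(2*k) - 8*exp(k)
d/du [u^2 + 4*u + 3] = 2*u + 4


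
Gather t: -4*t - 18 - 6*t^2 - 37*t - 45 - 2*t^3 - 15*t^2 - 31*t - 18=-2*t^3 - 21*t^2 - 72*t - 81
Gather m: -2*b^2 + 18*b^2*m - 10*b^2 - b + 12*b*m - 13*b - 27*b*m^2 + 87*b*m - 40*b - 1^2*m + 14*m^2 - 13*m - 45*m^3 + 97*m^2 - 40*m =-12*b^2 - 54*b - 45*m^3 + m^2*(111 - 27*b) + m*(18*b^2 + 99*b - 54)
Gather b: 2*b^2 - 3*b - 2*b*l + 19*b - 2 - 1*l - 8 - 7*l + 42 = 2*b^2 + b*(16 - 2*l) - 8*l + 32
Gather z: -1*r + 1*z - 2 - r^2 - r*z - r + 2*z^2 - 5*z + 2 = -r^2 - 2*r + 2*z^2 + z*(-r - 4)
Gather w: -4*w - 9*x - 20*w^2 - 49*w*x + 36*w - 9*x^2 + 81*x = -20*w^2 + w*(32 - 49*x) - 9*x^2 + 72*x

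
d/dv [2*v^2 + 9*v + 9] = 4*v + 9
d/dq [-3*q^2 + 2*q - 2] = 2 - 6*q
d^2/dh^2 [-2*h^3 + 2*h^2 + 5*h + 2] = 4 - 12*h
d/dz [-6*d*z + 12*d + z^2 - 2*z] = -6*d + 2*z - 2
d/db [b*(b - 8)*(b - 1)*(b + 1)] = 4*b^3 - 24*b^2 - 2*b + 8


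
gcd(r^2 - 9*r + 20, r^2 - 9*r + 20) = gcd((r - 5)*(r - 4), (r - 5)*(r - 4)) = r^2 - 9*r + 20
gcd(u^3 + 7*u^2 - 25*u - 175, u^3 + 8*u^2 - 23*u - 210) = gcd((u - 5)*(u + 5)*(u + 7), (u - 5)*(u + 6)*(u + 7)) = u^2 + 2*u - 35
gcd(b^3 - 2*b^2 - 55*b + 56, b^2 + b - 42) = b + 7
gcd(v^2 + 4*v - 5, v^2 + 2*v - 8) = 1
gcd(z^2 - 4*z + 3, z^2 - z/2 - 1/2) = z - 1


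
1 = 1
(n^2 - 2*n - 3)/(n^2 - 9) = (n + 1)/(n + 3)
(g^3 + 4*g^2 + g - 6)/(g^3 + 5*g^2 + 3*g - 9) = (g + 2)/(g + 3)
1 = 1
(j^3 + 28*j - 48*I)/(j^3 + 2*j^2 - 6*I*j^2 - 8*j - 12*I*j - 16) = (j + 6*I)/(j + 2)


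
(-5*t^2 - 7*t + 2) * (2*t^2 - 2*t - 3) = -10*t^4 - 4*t^3 + 33*t^2 + 17*t - 6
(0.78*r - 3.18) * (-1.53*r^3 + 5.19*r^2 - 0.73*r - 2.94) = -1.1934*r^4 + 8.9136*r^3 - 17.0736*r^2 + 0.0282*r + 9.3492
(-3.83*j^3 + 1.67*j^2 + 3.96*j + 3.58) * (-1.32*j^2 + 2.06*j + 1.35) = 5.0556*j^5 - 10.0942*j^4 - 6.9575*j^3 + 5.6865*j^2 + 12.7208*j + 4.833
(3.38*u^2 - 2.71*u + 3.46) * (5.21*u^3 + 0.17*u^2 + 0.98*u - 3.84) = 17.6098*u^5 - 13.5445*u^4 + 20.8783*u^3 - 15.0468*u^2 + 13.7972*u - 13.2864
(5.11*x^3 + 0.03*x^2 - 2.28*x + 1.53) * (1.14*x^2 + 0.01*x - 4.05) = 5.8254*x^5 + 0.0853*x^4 - 23.2944*x^3 + 1.5999*x^2 + 9.2493*x - 6.1965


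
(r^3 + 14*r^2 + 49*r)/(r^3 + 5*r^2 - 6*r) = (r^2 + 14*r + 49)/(r^2 + 5*r - 6)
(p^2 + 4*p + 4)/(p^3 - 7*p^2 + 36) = (p + 2)/(p^2 - 9*p + 18)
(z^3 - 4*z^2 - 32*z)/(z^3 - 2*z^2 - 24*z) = (z - 8)/(z - 6)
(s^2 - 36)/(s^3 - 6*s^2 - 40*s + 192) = (s - 6)/(s^2 - 12*s + 32)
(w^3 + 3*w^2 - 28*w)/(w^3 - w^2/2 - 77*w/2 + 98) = 2*w/(2*w - 7)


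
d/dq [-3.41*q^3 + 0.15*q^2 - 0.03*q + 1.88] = -10.23*q^2 + 0.3*q - 0.03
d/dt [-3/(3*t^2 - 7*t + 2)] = 3*(6*t - 7)/(3*t^2 - 7*t + 2)^2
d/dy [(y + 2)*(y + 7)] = 2*y + 9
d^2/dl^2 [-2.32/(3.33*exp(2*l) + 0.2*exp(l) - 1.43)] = (-2.32*(6.66*exp(l) + 0.2)*(13.32*exp(l) + 0.4)*exp(l) + (30.9024*exp(l) + 0.464)*(3.33*exp(2*l) + 0.2*exp(l) - 1.43))*exp(l)/(3.33*exp(2*l) + 0.2*exp(l) - 1.43)^3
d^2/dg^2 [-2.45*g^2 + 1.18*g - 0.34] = -4.90000000000000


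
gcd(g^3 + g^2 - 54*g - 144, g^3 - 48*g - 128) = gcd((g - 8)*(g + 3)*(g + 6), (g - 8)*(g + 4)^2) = g - 8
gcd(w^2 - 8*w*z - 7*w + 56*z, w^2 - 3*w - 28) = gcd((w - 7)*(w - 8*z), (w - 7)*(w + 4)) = w - 7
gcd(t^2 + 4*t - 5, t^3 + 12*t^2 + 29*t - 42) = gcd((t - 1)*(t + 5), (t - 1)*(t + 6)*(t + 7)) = t - 1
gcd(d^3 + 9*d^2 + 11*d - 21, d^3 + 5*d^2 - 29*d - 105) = d^2 + 10*d + 21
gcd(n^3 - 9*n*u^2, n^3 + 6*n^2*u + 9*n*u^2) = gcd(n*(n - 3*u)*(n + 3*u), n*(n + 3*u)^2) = n^2 + 3*n*u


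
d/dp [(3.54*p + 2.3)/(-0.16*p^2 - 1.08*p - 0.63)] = (0.5664*p^2 + 0.736*p + 0.2538)/(0.0256*p^4 + 0.3456*p^3 + 1.368*p^2 + 1.3608*p + 0.3969)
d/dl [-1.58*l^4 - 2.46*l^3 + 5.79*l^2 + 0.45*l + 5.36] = -6.32*l^3 - 7.38*l^2 + 11.58*l + 0.45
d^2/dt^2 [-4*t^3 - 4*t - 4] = -24*t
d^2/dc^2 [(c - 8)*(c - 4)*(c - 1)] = 6*c - 26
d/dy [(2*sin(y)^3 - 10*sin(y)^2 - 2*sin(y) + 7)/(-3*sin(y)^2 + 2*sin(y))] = 2*(-3*sin(y)^4 + 4*sin(y)^3 - 13*sin(y)^2 + 21*sin(y) - 7)*cos(y)/((3*sin(y) - 2)^2*sin(y)^2)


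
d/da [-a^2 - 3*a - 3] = -2*a - 3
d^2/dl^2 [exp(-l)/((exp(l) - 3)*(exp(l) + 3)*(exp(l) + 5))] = (16*exp(6*l) + 115*exp(5*l) + 117*exp(4*l) - 450*exp(3*l) - 126*exp(2*l) + 1215*exp(l) + 2025)*exp(-l)/(exp(9*l) + 15*exp(8*l) + 48*exp(7*l) - 280*exp(6*l) - 1782*exp(5*l) + 270*exp(4*l) + 17496*exp(3*l) + 19440*exp(2*l) - 54675*exp(l) - 91125)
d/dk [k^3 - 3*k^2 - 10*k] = 3*k^2 - 6*k - 10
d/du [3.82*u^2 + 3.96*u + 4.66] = 7.64*u + 3.96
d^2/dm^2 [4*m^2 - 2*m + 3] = 8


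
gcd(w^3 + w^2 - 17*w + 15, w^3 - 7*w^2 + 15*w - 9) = w^2 - 4*w + 3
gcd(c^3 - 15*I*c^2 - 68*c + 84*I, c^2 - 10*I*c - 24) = c - 6*I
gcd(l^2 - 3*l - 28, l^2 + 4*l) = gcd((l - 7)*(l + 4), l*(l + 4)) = l + 4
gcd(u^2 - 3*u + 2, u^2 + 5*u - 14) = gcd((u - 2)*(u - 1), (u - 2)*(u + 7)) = u - 2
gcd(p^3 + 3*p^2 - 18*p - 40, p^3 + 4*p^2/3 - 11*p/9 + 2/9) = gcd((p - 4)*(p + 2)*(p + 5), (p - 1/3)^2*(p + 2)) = p + 2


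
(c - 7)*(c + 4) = c^2 - 3*c - 28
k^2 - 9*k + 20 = (k - 5)*(k - 4)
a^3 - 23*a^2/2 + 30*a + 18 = (a - 6)^2*(a + 1/2)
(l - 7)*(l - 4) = l^2 - 11*l + 28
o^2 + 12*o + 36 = (o + 6)^2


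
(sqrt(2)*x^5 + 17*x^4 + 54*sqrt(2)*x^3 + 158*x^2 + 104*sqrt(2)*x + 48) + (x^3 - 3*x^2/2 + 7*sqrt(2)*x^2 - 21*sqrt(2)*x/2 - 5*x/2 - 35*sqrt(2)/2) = sqrt(2)*x^5 + 17*x^4 + x^3 + 54*sqrt(2)*x^3 + 7*sqrt(2)*x^2 + 313*x^2/2 - 5*x/2 + 187*sqrt(2)*x/2 - 35*sqrt(2)/2 + 48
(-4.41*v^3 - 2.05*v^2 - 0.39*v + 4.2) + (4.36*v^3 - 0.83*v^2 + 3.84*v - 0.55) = -0.0499999999999998*v^3 - 2.88*v^2 + 3.45*v + 3.65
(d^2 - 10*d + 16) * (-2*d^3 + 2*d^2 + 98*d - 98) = -2*d^5 + 22*d^4 + 46*d^3 - 1046*d^2 + 2548*d - 1568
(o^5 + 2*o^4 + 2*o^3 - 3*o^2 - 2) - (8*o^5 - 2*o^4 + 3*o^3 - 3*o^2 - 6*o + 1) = -7*o^5 + 4*o^4 - o^3 + 6*o - 3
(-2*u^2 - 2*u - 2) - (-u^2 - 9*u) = -u^2 + 7*u - 2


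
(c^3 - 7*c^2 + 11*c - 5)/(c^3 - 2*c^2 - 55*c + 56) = (c^2 - 6*c + 5)/(c^2 - c - 56)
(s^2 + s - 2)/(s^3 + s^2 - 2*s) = 1/s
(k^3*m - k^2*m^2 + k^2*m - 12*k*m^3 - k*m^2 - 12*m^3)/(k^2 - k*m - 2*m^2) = m*(-k^3 + k^2*m - k^2 + 12*k*m^2 + k*m + 12*m^2)/(-k^2 + k*m + 2*m^2)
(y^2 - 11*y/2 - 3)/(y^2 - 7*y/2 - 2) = (y - 6)/(y - 4)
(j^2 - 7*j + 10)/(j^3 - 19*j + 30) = (j - 5)/(j^2 + 2*j - 15)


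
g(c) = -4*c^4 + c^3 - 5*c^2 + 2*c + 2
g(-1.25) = -20.03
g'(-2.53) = 305.61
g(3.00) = -334.00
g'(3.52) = -693.86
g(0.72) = 0.15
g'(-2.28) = 230.03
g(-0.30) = 0.89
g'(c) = -16*c^3 + 3*c^2 - 10*c + 2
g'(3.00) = -433.00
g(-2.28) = -148.50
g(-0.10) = 1.75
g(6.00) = -5134.00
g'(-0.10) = 3.05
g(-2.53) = -215.14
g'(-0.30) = 5.70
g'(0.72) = -9.62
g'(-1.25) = 50.44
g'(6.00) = -3406.00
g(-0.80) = -4.95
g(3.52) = -623.39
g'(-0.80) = 20.11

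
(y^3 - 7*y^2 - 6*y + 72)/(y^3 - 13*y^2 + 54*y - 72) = (y + 3)/(y - 3)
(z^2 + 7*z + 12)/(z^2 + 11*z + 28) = (z + 3)/(z + 7)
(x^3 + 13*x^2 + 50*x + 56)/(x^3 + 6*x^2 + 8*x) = (x + 7)/x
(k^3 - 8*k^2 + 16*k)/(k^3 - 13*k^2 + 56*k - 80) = k/(k - 5)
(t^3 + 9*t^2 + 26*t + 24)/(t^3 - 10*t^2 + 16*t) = (t^3 + 9*t^2 + 26*t + 24)/(t*(t^2 - 10*t + 16))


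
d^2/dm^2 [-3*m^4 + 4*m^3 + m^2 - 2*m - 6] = -36*m^2 + 24*m + 2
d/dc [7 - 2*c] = -2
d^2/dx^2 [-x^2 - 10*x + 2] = -2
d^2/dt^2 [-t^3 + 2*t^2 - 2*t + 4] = 4 - 6*t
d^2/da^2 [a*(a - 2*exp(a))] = -2*a*exp(a) - 4*exp(a) + 2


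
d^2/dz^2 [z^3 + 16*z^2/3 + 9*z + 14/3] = 6*z + 32/3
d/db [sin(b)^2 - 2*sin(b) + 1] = 2*(sin(b) - 1)*cos(b)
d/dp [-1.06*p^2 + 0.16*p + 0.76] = 0.16 - 2.12*p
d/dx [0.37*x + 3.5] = 0.370000000000000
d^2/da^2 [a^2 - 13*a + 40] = 2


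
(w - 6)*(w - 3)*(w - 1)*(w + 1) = w^4 - 9*w^3 + 17*w^2 + 9*w - 18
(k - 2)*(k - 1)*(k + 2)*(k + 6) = k^4 + 5*k^3 - 10*k^2 - 20*k + 24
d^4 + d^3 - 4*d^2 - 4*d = d*(d - 2)*(d + 1)*(d + 2)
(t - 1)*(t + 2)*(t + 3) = t^3 + 4*t^2 + t - 6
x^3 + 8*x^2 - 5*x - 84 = (x - 3)*(x + 4)*(x + 7)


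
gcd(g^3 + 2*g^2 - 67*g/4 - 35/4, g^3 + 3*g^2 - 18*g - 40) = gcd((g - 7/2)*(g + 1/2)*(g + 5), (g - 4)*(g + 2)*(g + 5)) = g + 5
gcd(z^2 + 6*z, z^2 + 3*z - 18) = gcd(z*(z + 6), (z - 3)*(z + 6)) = z + 6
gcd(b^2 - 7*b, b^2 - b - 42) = b - 7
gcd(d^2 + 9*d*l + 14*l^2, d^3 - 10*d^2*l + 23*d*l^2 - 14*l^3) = 1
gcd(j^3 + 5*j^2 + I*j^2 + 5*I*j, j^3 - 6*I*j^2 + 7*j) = j^2 + I*j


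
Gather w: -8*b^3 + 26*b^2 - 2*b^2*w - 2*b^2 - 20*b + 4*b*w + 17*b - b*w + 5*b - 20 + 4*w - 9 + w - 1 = -8*b^3 + 24*b^2 + 2*b + w*(-2*b^2 + 3*b + 5) - 30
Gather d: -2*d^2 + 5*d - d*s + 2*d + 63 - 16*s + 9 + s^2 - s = -2*d^2 + d*(7 - s) + s^2 - 17*s + 72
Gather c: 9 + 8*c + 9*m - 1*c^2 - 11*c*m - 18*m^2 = -c^2 + c*(8 - 11*m) - 18*m^2 + 9*m + 9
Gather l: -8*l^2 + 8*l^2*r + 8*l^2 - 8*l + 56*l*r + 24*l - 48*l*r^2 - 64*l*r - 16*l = 8*l^2*r + l*(-48*r^2 - 8*r)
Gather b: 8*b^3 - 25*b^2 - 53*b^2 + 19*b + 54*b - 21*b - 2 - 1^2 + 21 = 8*b^3 - 78*b^2 + 52*b + 18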